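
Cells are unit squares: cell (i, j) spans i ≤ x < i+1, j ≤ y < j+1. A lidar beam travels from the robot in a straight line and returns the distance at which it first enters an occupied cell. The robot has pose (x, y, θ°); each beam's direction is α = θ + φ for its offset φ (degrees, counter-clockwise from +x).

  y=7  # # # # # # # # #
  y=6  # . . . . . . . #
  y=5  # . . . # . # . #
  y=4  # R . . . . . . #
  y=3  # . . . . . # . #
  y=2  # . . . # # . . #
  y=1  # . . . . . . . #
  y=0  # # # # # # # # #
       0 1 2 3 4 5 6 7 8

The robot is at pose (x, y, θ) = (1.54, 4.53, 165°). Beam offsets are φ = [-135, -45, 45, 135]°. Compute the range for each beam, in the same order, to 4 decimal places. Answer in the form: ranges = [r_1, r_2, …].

beam 1: φ=-135°, α=30°
  dir = (cos 30°, sin 30°) = (0.8660, 0.5000); from cell (1,4)
  next x-line at t=0.5312, next y-line at t=0.9400; Δt_x=1.1547, Δt_y=2.0000
    x: enter (2,4) at t=0.5312
    y: enter (2,5) at t=0.9400
    x: enter (3,5) at t=1.6859
    x: enter (4,5) at t=2.8406 ← occupied
  → r_1 = 2.8406
beam 2: φ=-45°, α=120°
  dir = (cos 120°, sin 120°) = (-0.5000, 0.8660); from cell (1,4)
  next x-line at t=1.0800, next y-line at t=0.5427; Δt_x=2.0000, Δt_y=1.1547
    y: enter (1,5) at t=0.5427
    x: enter (0,5) at t=1.0800 ← occupied
  → r_2 = 1.0800
beam 3: φ=45°, α=210°
  dir = (cos 210°, sin 210°) = (-0.8660, -0.5000); from cell (1,4)
  next x-line at t=0.6235, next y-line at t=1.0600; Δt_x=1.1547, Δt_y=2.0000
    x: enter (0,4) at t=0.6235 ← occupied
  → r_3 = 0.6235
beam 4: φ=135°, α=300°
  dir = (cos 300°, sin 300°) = (0.5000, -0.8660); from cell (1,4)
  next x-line at t=0.9200, next y-line at t=0.6120; Δt_x=2.0000, Δt_y=1.1547
    y: enter (1,3) at t=0.6120
    x: enter (2,3) at t=0.9200
    y: enter (2,2) at t=1.7667
    x: enter (3,2) at t=2.9200
    y: enter (3,1) at t=2.9214
    y: enter (3,0) at t=4.0761 ← occupied
  → r_4 = 4.0761

ranges = [2.8406, 1.0800, 0.6235, 4.0761]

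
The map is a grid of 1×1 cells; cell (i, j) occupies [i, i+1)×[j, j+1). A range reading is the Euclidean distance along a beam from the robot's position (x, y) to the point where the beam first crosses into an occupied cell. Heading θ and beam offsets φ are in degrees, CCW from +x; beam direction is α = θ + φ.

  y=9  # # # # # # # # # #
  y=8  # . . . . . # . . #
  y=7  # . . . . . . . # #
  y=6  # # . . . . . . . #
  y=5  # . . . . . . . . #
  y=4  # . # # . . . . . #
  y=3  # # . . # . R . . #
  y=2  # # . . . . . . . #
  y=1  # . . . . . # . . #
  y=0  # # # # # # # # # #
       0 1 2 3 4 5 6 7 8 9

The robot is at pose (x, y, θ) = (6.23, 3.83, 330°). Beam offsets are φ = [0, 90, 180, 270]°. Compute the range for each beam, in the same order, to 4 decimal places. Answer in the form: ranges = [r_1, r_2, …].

ranges = [3.1985, 3.6604, 4.8844, 3.2678]

beam 1: φ=0°, α=330°
  direction (0.8660, -0.5000); cell (6,3); t to first gridline: x 0.8891, y 1.6600 (then +1.1547 / +2.0000)
    (7,3) via x @ 0.8891
    (7,2) via y @ 1.6600
    (8,2) via x @ 2.0438
    (9,2) via x @ 3.1985  # hit
  → r_1 = 3.1985
beam 2: φ=90°, α=60°
  direction (0.5000, 0.8660); cell (6,3); t to first gridline: x 1.5400, y 0.1963 (then +2.0000 / +1.1547)
    (6,4) via y @ 0.1963
    (6,5) via y @ 1.3510
    (7,5) via x @ 1.5400
    (7,6) via y @ 2.5057
    (8,6) via x @ 3.5400
    (8,7) via y @ 3.6604  # hit
  → r_2 = 3.6604
beam 3: φ=180°, α=150°
  direction (-0.8660, 0.5000); cell (6,3); t to first gridline: x 0.2656, y 0.3400 (then +1.1547 / +2.0000)
    (5,3) via x @ 0.2656
    (5,4) via y @ 0.3400
    (4,4) via x @ 1.4203
    (4,5) via y @ 2.3400
    (3,5) via x @ 2.5750
    (2,5) via x @ 3.7297
    (2,6) via y @ 4.3400
    (1,6) via x @ 4.8844  # hit
  → r_3 = 4.8844
beam 4: φ=270°, α=240°
  direction (-0.5000, -0.8660); cell (6,3); t to first gridline: x 0.4600, y 0.9584 (then +2.0000 / +1.1547)
    (5,3) via x @ 0.4600
    (5,2) via y @ 0.9584
    (5,1) via y @ 2.1131
    (4,1) via x @ 2.4600
    (4,0) via y @ 3.2678  # hit
  → r_4 = 3.2678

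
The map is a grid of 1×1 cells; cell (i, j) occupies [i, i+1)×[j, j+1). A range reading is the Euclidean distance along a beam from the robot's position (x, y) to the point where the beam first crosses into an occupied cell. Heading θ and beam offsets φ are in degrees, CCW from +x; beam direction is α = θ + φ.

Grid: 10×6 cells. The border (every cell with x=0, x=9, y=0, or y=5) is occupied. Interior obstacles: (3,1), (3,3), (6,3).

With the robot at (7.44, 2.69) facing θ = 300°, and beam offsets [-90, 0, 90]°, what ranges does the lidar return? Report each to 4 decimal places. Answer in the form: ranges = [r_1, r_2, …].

beam 1: φ=-90°, α=210°
  dir = (cos 210°, sin 210°) = (-0.8660, -0.5000); from cell (7,2)
  next x-line at t=0.5081, next y-line at t=1.3800; Δt_x=1.1547, Δt_y=2.0000
    x: enter (6,2) at t=0.5081
    y: enter (6,1) at t=1.3800
    x: enter (5,1) at t=1.6628
    x: enter (4,1) at t=2.8175
    y: enter (4,0) at t=3.3800 ← occupied
  → r_1 = 3.3800
beam 2: φ=0°, α=300°
  dir = (cos 300°, sin 300°) = (0.5000, -0.8660); from cell (7,2)
  next x-line at t=1.1200, next y-line at t=0.7967; Δt_x=2.0000, Δt_y=1.1547
    y: enter (7,1) at t=0.7967
    x: enter (8,1) at t=1.1200
    y: enter (8,0) at t=1.9514 ← occupied
  → r_2 = 1.9514
beam 3: φ=90°, α=30°
  dir = (cos 30°, sin 30°) = (0.8660, 0.5000); from cell (7,2)
  next x-line at t=0.6466, next y-line at t=0.6200; Δt_x=1.1547, Δt_y=2.0000
    y: enter (7,3) at t=0.6200
    x: enter (8,3) at t=0.6466
    x: enter (9,3) at t=1.8013 ← occupied
  → r_3 = 1.8013

ranges = [3.3800, 1.9514, 1.8013]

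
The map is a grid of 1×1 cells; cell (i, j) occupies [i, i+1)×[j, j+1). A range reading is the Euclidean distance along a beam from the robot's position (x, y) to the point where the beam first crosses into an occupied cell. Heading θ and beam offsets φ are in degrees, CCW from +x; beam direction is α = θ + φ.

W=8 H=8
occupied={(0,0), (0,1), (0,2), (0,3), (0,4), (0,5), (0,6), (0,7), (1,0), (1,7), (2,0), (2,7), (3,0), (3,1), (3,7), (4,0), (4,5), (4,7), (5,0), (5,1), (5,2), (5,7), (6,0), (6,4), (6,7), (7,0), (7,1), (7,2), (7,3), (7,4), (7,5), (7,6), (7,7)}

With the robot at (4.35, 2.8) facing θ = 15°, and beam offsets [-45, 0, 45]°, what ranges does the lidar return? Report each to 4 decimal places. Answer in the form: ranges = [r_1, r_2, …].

beam 1: φ=-45°, α=330°
  cosα=0.8660 sinα=-0.5000 | (4,2) | tMaxX 0.7506 tMaxY 1.6000 | tΔX 1.1547 tΔY 2.0000
    t=0.7506 [x] (5,2) — stop
  → r_1 = 0.7506
beam 2: φ=0°, α=15°
  cosα=0.9659 sinα=0.2588 | (4,2) | tMaxX 0.6729 tMaxY 0.7727 | tΔX 1.0353 tΔY 3.8637
    t=0.6729 [x] (5,2) — stop
  → r_2 = 0.6729
beam 3: φ=45°, α=60°
  cosα=0.5000 sinα=0.8660 | (4,2) | tMaxX 1.3000 tMaxY 0.2309 | tΔX 2.0000 tΔY 1.1547
    t=0.2309 [y] (4,3)
    t=1.3000 [x] (5,3)
    t=1.3856 [y] (5,4)
    t=2.5403 [y] (5,5)
    t=3.3000 [x] (6,5)
    t=3.6950 [y] (6,6)
    t=4.8497 [y] (6,7) — stop
  → r_3 = 4.8497

ranges = [0.7506, 0.6729, 4.8497]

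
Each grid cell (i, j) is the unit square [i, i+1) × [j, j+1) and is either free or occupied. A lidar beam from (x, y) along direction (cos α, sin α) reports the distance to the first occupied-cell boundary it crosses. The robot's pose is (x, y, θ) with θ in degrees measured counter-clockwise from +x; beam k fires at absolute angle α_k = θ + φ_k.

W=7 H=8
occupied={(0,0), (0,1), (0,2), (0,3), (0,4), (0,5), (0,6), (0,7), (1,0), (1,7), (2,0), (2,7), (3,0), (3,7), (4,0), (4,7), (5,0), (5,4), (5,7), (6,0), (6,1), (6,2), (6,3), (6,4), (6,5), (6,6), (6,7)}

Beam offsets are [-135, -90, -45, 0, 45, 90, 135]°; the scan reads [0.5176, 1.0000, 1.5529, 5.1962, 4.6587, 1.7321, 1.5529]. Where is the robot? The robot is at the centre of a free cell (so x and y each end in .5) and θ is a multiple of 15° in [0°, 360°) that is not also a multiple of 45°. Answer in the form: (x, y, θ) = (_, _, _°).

Candidates: 29 free-cell centres × 16 headings = 464 poses. Raycast each; keep the one whose scan matches to 4 dp.
  (1.5, 6.5, 105°): beam 1 = 4.0415 ≠ 0.5176 ✗
  (5.5, 6.5, 75°): beam 1 = 1.0000 ≠ 0.5176 ✗
  (3.5, 1.5, 255°): beam 1 = 5.0000 ≠ 0.5176 ✗
  …
  (5.5, 2.5, 150°): r_1=0.5176, r_2=1.0000, r_3=1.5529, r_4=5.1962, r_5=4.6587, r_6=1.7321, r_7=1.5529 — all match ✓
No second candidate reproduces the full scan.

(x, y, θ) = (5.5, 2.5, 150°)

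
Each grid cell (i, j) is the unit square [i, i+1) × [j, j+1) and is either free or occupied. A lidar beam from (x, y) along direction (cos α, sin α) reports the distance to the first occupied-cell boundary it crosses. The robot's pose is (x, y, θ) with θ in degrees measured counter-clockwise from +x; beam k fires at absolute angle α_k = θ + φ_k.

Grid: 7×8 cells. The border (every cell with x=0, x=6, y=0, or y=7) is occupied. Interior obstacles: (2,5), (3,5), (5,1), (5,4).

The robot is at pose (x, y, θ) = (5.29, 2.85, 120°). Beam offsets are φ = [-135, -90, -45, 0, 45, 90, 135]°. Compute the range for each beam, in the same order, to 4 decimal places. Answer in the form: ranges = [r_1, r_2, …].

ranges = [0.7350, 0.8198, 1.1906, 2.5800, 4.4413, 3.7000, 0.8800]

beam 1: φ=-135°, α=345°
  d=(0.9659,-0.2588)  start (5,2)  tX=0.7350 tY=3.2841  stride 1/|dx|=1.0353 1/|dy|=3.8637
    cross x-line → (6,2), t=0.7350 (wall)
  → r_1 = 0.7350
beam 2: φ=-90°, α=30°
  d=(0.8660,0.5000)  start (5,2)  tX=0.8198 tY=0.3000  stride 1/|dx|=1.1547 1/|dy|=2.0000
    cross y-line → (5,3), t=0.3000
    cross x-line → (6,3), t=0.8198 (wall)
  → r_2 = 0.8198
beam 3: φ=-45°, α=75°
  d=(0.2588,0.9659)  start (5,2)  tX=2.7432 tY=0.1553  stride 1/|dx|=3.8637 1/|dy|=1.0353
    cross y-line → (5,3), t=0.1553
    cross y-line → (5,4), t=1.1906 (wall)
  → r_3 = 1.1906
beam 4: φ=0°, α=120°
  d=(-0.5000,0.8660)  start (5,2)  tX=0.5800 tY=0.1732  stride 1/|dx|=2.0000 1/|dy|=1.1547
    cross y-line → (5,3), t=0.1732
    cross x-line → (4,3), t=0.5800
    cross y-line → (4,4), t=1.3279
    cross y-line → (4,5), t=2.4826
    cross x-line → (3,5), t=2.5800 (wall)
  → r_4 = 2.5800
beam 5: φ=45°, α=165°
  d=(-0.9659,0.2588)  start (5,2)  tX=0.3002 tY=0.5796  stride 1/|dx|=1.0353 1/|dy|=3.8637
    cross x-line → (4,2), t=0.3002
    cross y-line → (4,3), t=0.5796
    cross x-line → (3,3), t=1.3355
    cross x-line → (2,3), t=2.3708
    cross x-line → (1,3), t=3.4061
    cross x-line → (0,3), t=4.4413 (wall)
  → r_5 = 4.4413
beam 6: φ=90°, α=210°
  d=(-0.8660,-0.5000)  start (5,2)  tX=0.3349 tY=1.7000  stride 1/|dx|=1.1547 1/|dy|=2.0000
    cross x-line → (4,2), t=0.3349
    cross x-line → (3,2), t=1.4896
    cross y-line → (3,1), t=1.7000
    cross x-line → (2,1), t=2.6443
    cross y-line → (2,0), t=3.7000 (wall)
  → r_6 = 3.7000
beam 7: φ=135°, α=255°
  d=(-0.2588,-0.9659)  start (5,2)  tX=1.1205 tY=0.8800  stride 1/|dx|=3.8637 1/|dy|=1.0353
    cross y-line → (5,1), t=0.8800 (wall)
  → r_7 = 0.8800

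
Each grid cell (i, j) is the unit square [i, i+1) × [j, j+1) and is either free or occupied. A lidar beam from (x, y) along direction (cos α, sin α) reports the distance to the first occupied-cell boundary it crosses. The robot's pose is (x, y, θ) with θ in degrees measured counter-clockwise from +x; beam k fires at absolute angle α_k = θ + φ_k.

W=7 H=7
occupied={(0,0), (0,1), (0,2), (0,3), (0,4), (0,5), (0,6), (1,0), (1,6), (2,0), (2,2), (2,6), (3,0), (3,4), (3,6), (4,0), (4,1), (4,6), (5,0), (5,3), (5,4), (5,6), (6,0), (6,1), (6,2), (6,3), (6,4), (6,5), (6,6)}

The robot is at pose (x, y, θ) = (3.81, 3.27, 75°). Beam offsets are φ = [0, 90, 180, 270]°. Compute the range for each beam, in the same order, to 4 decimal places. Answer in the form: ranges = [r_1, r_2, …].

beam 1: φ=0°, α=75°
  dir = (cos 75°, sin 75°) = (0.2588, 0.9659); from cell (3,3)
  next x-line at t=0.7341, next y-line at t=0.7558; Δt_x=3.8637, Δt_y=1.0353
    x: enter (4,3) at t=0.7341
    y: enter (4,4) at t=0.7558
    y: enter (4,5) at t=1.7910
    y: enter (4,6) at t=2.8263 ← occupied
  → r_1 = 2.8263
beam 2: φ=90°, α=165°
  dir = (cos 165°, sin 165°) = (-0.9659, 0.2588); from cell (3,3)
  next x-line at t=0.8386, next y-line at t=2.8205; Δt_x=1.0353, Δt_y=3.8637
    x: enter (2,3) at t=0.8386
    x: enter (1,3) at t=1.8738
    y: enter (1,4) at t=2.8205
    x: enter (0,4) at t=2.9091 ← occupied
  → r_2 = 2.9091
beam 3: φ=180°, α=255°
  dir = (cos 255°, sin 255°) = (-0.2588, -0.9659); from cell (3,3)
  next x-line at t=3.1296, next y-line at t=0.2795; Δt_x=3.8637, Δt_y=1.0353
    y: enter (3,2) at t=0.2795
    y: enter (3,1) at t=1.3148
    y: enter (3,0) at t=2.3501 ← occupied
  → r_3 = 2.3501
beam 4: φ=270°, α=345°
  dir = (cos 345°, sin 345°) = (0.9659, -0.2588); from cell (3,3)
  next x-line at t=0.1967, next y-line at t=1.0432; Δt_x=1.0353, Δt_y=3.8637
    x: enter (4,3) at t=0.1967
    y: enter (4,2) at t=1.0432
    x: enter (5,2) at t=1.2320
    x: enter (6,2) at t=2.2673 ← occupied
  → r_4 = 2.2673

ranges = [2.8263, 2.9091, 2.3501, 2.2673]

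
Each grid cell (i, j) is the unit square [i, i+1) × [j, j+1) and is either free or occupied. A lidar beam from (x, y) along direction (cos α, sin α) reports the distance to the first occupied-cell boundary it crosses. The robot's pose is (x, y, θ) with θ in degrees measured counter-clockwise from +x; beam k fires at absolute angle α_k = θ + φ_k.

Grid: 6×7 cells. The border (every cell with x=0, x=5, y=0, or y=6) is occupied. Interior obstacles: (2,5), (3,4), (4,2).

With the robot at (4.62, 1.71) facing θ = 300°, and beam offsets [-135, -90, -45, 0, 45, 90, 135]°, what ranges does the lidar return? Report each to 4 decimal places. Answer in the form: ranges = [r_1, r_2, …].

ranges = [3.7477, 1.4200, 0.7350, 0.7600, 0.3934, 0.4388, 0.3002]

beam 1: φ=-135°, α=165°
  cosα=-0.9659 sinα=0.2588 | (4,1) | tMaxX 0.6419 tMaxY 1.1205 | tΔX 1.0353 tΔY 3.8637
    t=0.6419 [x] (3,1)
    t=1.1205 [y] (3,2)
    t=1.6771 [x] (2,2)
    t=2.7124 [x] (1,2)
    t=3.7477 [x] (0,2) — stop
  → r_1 = 3.7477
beam 2: φ=-90°, α=210°
  cosα=-0.8660 sinα=-0.5000 | (4,1) | tMaxX 0.7159 tMaxY 1.4200 | tΔX 1.1547 tΔY 2.0000
    t=0.7159 [x] (3,1)
    t=1.4200 [y] (3,0) — stop
  → r_2 = 1.4200
beam 3: φ=-45°, α=255°
  cosα=-0.2588 sinα=-0.9659 | (4,1) | tMaxX 2.3955 tMaxY 0.7350 | tΔX 3.8637 tΔY 1.0353
    t=0.7350 [y] (4,0) — stop
  → r_3 = 0.7350
beam 4: φ=0°, α=300°
  cosα=0.5000 sinα=-0.8660 | (4,1) | tMaxX 0.7600 tMaxY 0.8198 | tΔX 2.0000 tΔY 1.1547
    t=0.7600 [x] (5,1) — stop
  → r_4 = 0.7600
beam 5: φ=45°, α=345°
  cosα=0.9659 sinα=-0.2588 | (4,1) | tMaxX 0.3934 tMaxY 2.7432 | tΔX 1.0353 tΔY 3.8637
    t=0.3934 [x] (5,1) — stop
  → r_5 = 0.3934
beam 6: φ=90°, α=30°
  cosα=0.8660 sinα=0.5000 | (4,1) | tMaxX 0.4388 tMaxY 0.5800 | tΔX 1.1547 tΔY 2.0000
    t=0.4388 [x] (5,1) — stop
  → r_6 = 0.4388
beam 7: φ=135°, α=75°
  cosα=0.2588 sinα=0.9659 | (4,1) | tMaxX 1.4682 tMaxY 0.3002 | tΔX 3.8637 tΔY 1.0353
    t=0.3002 [y] (4,2) — stop
  → r_7 = 0.3002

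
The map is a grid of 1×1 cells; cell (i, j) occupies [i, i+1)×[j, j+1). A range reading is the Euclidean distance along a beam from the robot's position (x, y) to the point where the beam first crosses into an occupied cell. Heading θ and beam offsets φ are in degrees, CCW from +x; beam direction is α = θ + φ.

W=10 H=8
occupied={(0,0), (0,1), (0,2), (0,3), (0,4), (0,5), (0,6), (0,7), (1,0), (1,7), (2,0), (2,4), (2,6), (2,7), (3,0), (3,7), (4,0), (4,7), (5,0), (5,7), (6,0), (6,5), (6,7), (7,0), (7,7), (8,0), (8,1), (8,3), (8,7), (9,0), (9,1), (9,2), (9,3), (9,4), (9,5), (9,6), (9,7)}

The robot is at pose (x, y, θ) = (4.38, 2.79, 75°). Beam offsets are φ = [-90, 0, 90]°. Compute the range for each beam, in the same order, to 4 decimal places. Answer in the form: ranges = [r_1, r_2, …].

ranges = [3.7477, 4.3585, 3.4992]

beam 1: φ=-90°, α=345°
  dir = (cos 345°, sin 345°) = (0.9659, -0.2588); from cell (4,2)
  next x-line at t=0.6419, next y-line at t=3.0523; Δt_x=1.0353, Δt_y=3.8637
    x: enter (5,2) at t=0.6419
    x: enter (6,2) at t=1.6771
    x: enter (7,2) at t=2.7124
    y: enter (7,1) at t=3.0523
    x: enter (8,1) at t=3.7477 ← occupied
  → r_1 = 3.7477
beam 2: φ=0°, α=75°
  dir = (cos 75°, sin 75°) = (0.2588, 0.9659); from cell (4,2)
  next x-line at t=2.3955, next y-line at t=0.2174; Δt_x=3.8637, Δt_y=1.0353
    y: enter (4,3) at t=0.2174
    y: enter (4,4) at t=1.2527
    y: enter (4,5) at t=2.2880
    x: enter (5,5) at t=2.3955
    y: enter (5,6) at t=3.3232
    y: enter (5,7) at t=4.3585 ← occupied
  → r_2 = 4.3585
beam 3: φ=90°, α=165°
  dir = (cos 165°, sin 165°) = (-0.9659, 0.2588); from cell (4,2)
  next x-line at t=0.3934, next y-line at t=0.8114; Δt_x=1.0353, Δt_y=3.8637
    x: enter (3,2) at t=0.3934
    y: enter (3,3) at t=0.8114
    x: enter (2,3) at t=1.4287
    x: enter (1,3) at t=2.4640
    x: enter (0,3) at t=3.4992 ← occupied
  → r_3 = 3.4992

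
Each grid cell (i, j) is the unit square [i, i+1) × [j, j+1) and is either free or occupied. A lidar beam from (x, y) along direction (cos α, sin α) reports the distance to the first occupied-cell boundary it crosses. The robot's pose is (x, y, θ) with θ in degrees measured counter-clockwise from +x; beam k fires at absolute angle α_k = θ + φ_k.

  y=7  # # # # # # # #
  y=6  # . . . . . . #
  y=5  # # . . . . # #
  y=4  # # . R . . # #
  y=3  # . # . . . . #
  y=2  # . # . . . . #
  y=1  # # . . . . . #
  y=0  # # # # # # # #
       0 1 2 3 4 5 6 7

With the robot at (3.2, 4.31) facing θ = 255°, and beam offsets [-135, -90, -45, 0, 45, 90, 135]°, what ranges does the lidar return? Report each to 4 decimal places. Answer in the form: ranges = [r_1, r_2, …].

ranges = [3.1061, 1.2423, 0.6200, 0.7727, 3.8221, 3.9340, 3.2332]

beam 1: φ=-135°, α=120°
  cosα=-0.5000 sinα=0.8660 | (3,4) | tMaxX 0.4000 tMaxY 0.7967 | tΔX 2.0000 tΔY 1.1547
    t=0.4000 [x] (2,4)
    t=0.7967 [y] (2,5)
    t=1.9514 [y] (2,6)
    t=2.4000 [x] (1,6)
    t=3.1061 [y] (1,7) — stop
  → r_1 = 3.1061
beam 2: φ=-90°, α=165°
  cosα=-0.9659 sinα=0.2588 | (3,4) | tMaxX 0.2071 tMaxY 2.6660 | tΔX 1.0353 tΔY 3.8637
    t=0.2071 [x] (2,4)
    t=1.2423 [x] (1,4) — stop
  → r_2 = 1.2423
beam 3: φ=-45°, α=210°
  cosα=-0.8660 sinα=-0.5000 | (3,4) | tMaxX 0.2309 tMaxY 0.6200 | tΔX 1.1547 tΔY 2.0000
    t=0.2309 [x] (2,4)
    t=0.6200 [y] (2,3) — stop
  → r_3 = 0.6200
beam 4: φ=0°, α=255°
  cosα=-0.2588 sinα=-0.9659 | (3,4) | tMaxX 0.7727 tMaxY 0.3209 | tΔX 3.8637 tΔY 1.0353
    t=0.3209 [y] (3,3)
    t=0.7727 [x] (2,3) — stop
  → r_4 = 0.7727
beam 5: φ=45°, α=300°
  cosα=0.5000 sinα=-0.8660 | (3,4) | tMaxX 1.6000 tMaxY 0.3580 | tΔX 2.0000 tΔY 1.1547
    t=0.3580 [y] (3,3)
    t=1.5127 [y] (3,2)
    t=1.6000 [x] (4,2)
    t=2.6674 [y] (4,1)
    t=3.6000 [x] (5,1)
    t=3.8221 [y] (5,0) — stop
  → r_5 = 3.8221
beam 6: φ=90°, α=345°
  cosα=0.9659 sinα=-0.2588 | (3,4) | tMaxX 0.8282 tMaxY 1.1977 | tΔX 1.0353 tΔY 3.8637
    t=0.8282 [x] (4,4)
    t=1.1977 [y] (4,3)
    t=1.8635 [x] (5,3)
    t=2.8988 [x] (6,3)
    t=3.9340 [x] (7,3) — stop
  → r_6 = 3.9340
beam 7: φ=135°, α=30°
  cosα=0.8660 sinα=0.5000 | (3,4) | tMaxX 0.9238 tMaxY 1.3800 | tΔX 1.1547 tΔY 2.0000
    t=0.9238 [x] (4,4)
    t=1.3800 [y] (4,5)
    t=2.0785 [x] (5,5)
    t=3.2332 [x] (6,5) — stop
  → r_7 = 3.2332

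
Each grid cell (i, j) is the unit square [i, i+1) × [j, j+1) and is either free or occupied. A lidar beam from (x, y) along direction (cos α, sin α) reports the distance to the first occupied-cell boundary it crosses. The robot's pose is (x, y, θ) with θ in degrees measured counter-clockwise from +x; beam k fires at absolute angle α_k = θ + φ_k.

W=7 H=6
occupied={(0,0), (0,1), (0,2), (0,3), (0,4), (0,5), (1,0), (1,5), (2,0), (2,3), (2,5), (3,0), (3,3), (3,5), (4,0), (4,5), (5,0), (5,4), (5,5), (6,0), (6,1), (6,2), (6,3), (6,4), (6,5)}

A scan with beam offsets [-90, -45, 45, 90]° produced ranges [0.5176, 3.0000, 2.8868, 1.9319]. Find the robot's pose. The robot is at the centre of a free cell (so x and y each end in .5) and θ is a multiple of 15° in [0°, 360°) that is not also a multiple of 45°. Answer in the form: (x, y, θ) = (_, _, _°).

(x, y, θ) = (5.5, 3.5, 195°)

The pose lattice has 17·16 = 272 candidates. Test each by forward raycasting.
  (2.5, 2.5, 30°): beam 1 = 1.7321 ≠ 0.5176 ✗
  (1.5, 2.5, 15°): beam 1 = 1.5529 ≠ 0.5176 ✗
  (2.5, 2.5, 285°): beam 1 = 1.5529 ≠ 0.5176 ✗
  (4.5, 1.5, 285°): beam 1 = 1.9319 ≠ 0.5176 ✗
  …
  (5.5, 3.5, 195°): r_1=0.5176, r_2=3.0000, r_3=2.8868, r_4=1.9319 — all match ✓
Only this pose fits every beam.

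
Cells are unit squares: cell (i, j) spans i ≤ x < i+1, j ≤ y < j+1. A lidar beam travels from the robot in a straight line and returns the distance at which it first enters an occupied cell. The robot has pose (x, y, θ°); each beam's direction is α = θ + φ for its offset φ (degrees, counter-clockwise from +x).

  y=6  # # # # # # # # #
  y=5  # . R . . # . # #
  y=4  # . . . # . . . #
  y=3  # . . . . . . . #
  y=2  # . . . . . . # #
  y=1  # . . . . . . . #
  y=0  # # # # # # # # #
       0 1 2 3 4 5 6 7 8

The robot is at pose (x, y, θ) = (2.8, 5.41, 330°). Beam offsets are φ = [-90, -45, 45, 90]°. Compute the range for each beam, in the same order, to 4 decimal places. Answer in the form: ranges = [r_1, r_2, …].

beam 1: φ=-90°, α=240°
  d=(-0.5000,-0.8660)  start (2,5)  tX=1.6000 tY=0.4734  stride 1/|dx|=2.0000 1/|dy|=1.1547
    cross y-line → (2,4), t=0.4734
    cross x-line → (1,4), t=1.6000
    cross y-line → (1,3), t=1.6281
    cross y-line → (1,2), t=2.7828
    cross x-line → (0,2), t=3.6000 (wall)
  → r_1 = 3.6000
beam 2: φ=-45°, α=285°
  d=(0.2588,-0.9659)  start (2,5)  tX=0.7727 tY=0.4245  stride 1/|dx|=3.8637 1/|dy|=1.0353
    cross y-line → (2,4), t=0.4245
    cross x-line → (3,4), t=0.7727
    cross y-line → (3,3), t=1.4597
    cross y-line → (3,2), t=2.4950
    cross y-line → (3,1), t=3.5303
    cross y-line → (3,0), t=4.5656 (wall)
  → r_2 = 4.5656
beam 3: φ=45°, α=15°
  d=(0.9659,0.2588)  start (2,5)  tX=0.2071 tY=2.2796  stride 1/|dx|=1.0353 1/|dy|=3.8637
    cross x-line → (3,5), t=0.2071
    cross x-line → (4,5), t=1.2423
    cross x-line → (5,5), t=2.2776 (wall)
  → r_3 = 2.2776
beam 4: φ=90°, α=60°
  d=(0.5000,0.8660)  start (2,5)  tX=0.4000 tY=0.6813  stride 1/|dx|=2.0000 1/|dy|=1.1547
    cross x-line → (3,5), t=0.4000
    cross y-line → (3,6), t=0.6813 (wall)
  → r_4 = 0.6813

ranges = [3.6000, 4.5656, 2.2776, 0.6813]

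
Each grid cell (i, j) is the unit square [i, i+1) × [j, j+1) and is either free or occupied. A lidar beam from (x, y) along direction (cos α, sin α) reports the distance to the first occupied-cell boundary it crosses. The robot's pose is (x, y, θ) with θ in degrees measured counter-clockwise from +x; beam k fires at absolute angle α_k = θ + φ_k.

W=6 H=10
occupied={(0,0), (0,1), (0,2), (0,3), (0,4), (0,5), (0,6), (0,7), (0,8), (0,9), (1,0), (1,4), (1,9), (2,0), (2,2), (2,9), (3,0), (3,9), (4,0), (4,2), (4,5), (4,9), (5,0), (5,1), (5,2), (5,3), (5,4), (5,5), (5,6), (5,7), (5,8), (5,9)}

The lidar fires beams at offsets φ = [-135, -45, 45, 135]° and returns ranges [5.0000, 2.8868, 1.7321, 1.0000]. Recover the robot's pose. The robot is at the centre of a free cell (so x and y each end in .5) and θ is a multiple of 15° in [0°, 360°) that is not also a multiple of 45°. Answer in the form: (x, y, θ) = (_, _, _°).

(x, y, θ) = (3.5, 4.5, 255°)

The pose lattice has 28·16 = 448 candidates. Test each by forward raycasting.
  (1.5, 5.5, 120°): beam 1 = 3.6235 ≠ 5.0000 ✗
  (3.5, 8.5, 240°): beam 1 = 0.5176 ≠ 5.0000 ✗
  (3.5, 4.5, 285°): beam 1 = 2.8868 ≠ 5.0000 ✗
  (3.5, 3.5, 285°): beam 1 = 1.7321 ≠ 5.0000 ✗
  …
  (3.5, 4.5, 255°): r_1=5.0000, r_2=2.8868, r_3=1.7321, r_4=1.0000 — all match ✓
Only this pose fits every beam.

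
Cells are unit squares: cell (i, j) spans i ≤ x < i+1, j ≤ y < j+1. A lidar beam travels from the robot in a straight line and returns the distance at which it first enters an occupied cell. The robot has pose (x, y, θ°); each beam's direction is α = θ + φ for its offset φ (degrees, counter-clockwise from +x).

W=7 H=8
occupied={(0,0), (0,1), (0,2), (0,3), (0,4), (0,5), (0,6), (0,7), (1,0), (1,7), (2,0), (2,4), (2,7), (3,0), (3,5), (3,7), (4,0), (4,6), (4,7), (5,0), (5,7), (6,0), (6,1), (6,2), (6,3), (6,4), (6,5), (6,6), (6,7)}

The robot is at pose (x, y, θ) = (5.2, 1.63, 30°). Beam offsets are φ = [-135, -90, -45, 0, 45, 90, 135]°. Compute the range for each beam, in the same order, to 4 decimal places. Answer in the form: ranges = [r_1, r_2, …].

beam 1: φ=-135°, α=255°
  direction (-0.2588, -0.9659); cell (5,1); t to first gridline: x 0.7727, y 0.6522 (then +3.8637 / +1.0353)
    (5,0) via y @ 0.6522  # hit
  → r_1 = 0.6522
beam 2: φ=-90°, α=300°
  direction (0.5000, -0.8660); cell (5,1); t to first gridline: x 1.6000, y 0.7275 (then +2.0000 / +1.1547)
    (5,0) via y @ 0.7275  # hit
  → r_2 = 0.7275
beam 3: φ=-45°, α=345°
  direction (0.9659, -0.2588); cell (5,1); t to first gridline: x 0.8282, y 2.4341 (then +1.0353 / +3.8637)
    (6,1) via x @ 0.8282  # hit
  → r_3 = 0.8282
beam 4: φ=0°, α=30°
  direction (0.8660, 0.5000); cell (5,1); t to first gridline: x 0.9238, y 0.7400 (then +1.1547 / +2.0000)
    (5,2) via y @ 0.7400
    (6,2) via x @ 0.9238  # hit
  → r_4 = 0.9238
beam 5: φ=45°, α=75°
  direction (0.2588, 0.9659); cell (5,1); t to first gridline: x 3.0910, y 0.3831 (then +3.8637 / +1.0353)
    (5,2) via y @ 0.3831
    (5,3) via y @ 1.4183
    (5,4) via y @ 2.4536
    (6,4) via x @ 3.0910  # hit
  → r_5 = 3.0910
beam 6: φ=90°, α=120°
  direction (-0.5000, 0.8660); cell (5,1); t to first gridline: x 0.4000, y 0.4272 (then +2.0000 / +1.1547)
    (4,1) via x @ 0.4000
    (4,2) via y @ 0.4272
    (4,3) via y @ 1.5819
    (3,3) via x @ 2.4000
    (3,4) via y @ 2.7366
    (3,5) via y @ 3.8913  # hit
  → r_6 = 3.8913
beam 7: φ=135°, α=165°
  direction (-0.9659, 0.2588); cell (5,1); t to first gridline: x 0.2071, y 1.4296 (then +1.0353 / +3.8637)
    (4,1) via x @ 0.2071
    (3,1) via x @ 1.2423
    (3,2) via y @ 1.4296
    (2,2) via x @ 2.2776
    (1,2) via x @ 3.3129
    (0,2) via x @ 4.3482  # hit
  → r_7 = 4.3482

ranges = [0.6522, 0.7275, 0.8282, 0.9238, 3.0910, 3.8913, 4.3482]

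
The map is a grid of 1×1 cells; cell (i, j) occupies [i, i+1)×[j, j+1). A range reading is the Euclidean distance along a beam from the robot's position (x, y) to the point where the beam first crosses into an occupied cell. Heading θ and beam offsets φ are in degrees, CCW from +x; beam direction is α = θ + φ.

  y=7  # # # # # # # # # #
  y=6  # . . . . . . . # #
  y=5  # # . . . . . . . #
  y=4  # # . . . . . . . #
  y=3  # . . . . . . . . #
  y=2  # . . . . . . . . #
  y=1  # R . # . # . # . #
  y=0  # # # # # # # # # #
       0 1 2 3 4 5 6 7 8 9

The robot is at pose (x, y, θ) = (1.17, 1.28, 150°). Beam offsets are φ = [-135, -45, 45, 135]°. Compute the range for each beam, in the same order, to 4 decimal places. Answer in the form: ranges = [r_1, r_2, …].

beam 1: φ=-135°, α=15°
  cosα=0.9659 sinα=0.2588 | (1,1) | tMaxX 0.8593 tMaxY 2.7819 | tΔX 1.0353 tΔY 3.8637
    t=0.8593 [x] (2,1)
    t=1.8946 [x] (3,1) — stop
  → r_1 = 1.8946
beam 2: φ=-45°, α=105°
  cosα=-0.2588 sinα=0.9659 | (1,1) | tMaxX 0.6568 tMaxY 0.7454 | tΔX 3.8637 tΔY 1.0353
    t=0.6568 [x] (0,1) — stop
  → r_2 = 0.6568
beam 3: φ=45°, α=195°
  cosα=-0.9659 sinα=-0.2588 | (1,1) | tMaxX 0.1760 tMaxY 1.0818 | tΔX 1.0353 tΔY 3.8637
    t=0.1760 [x] (0,1) — stop
  → r_3 = 0.1760
beam 4: φ=135°, α=285°
  cosα=0.2588 sinα=-0.9659 | (1,1) | tMaxX 3.2069 tMaxY 0.2899 | tΔX 3.8637 tΔY 1.0353
    t=0.2899 [y] (1,0) — stop
  → r_4 = 0.2899

ranges = [1.8946, 0.6568, 0.1760, 0.2899]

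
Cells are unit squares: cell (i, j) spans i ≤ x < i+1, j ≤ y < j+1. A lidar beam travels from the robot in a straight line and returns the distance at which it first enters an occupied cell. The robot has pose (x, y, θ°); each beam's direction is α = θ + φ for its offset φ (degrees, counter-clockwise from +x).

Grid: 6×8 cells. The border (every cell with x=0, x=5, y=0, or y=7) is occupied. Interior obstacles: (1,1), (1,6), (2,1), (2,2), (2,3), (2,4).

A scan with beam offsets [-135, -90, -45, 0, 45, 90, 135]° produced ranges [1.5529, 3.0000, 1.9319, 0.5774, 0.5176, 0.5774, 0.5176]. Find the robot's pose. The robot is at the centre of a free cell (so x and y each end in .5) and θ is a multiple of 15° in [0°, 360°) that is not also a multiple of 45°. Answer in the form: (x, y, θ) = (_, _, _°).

(x, y, θ) = (3.5, 1.5, 150°)

The pose lattice has 18·16 = 288 candidates. Test each by forward raycasting.
  (4.5, 1.5, 345°): beam 1 = 1.0000 ≠ 1.5529 ✗
  (4.5, 2.5, 300°): beam 2 = 1.7321 ≠ 3.0000 ✗
  (3.5, 1.5, 285°): beam 1 = 0.5774 ≠ 1.5529 ✗
  (2.5, 6.5, 120°): beam 1 = 2.5882 ≠ 1.5529 ✗
  (2.5, 5.5, 210°): beam 2 = 1.0000 ≠ 3.0000 ✗
  …
  (3.5, 1.5, 150°): r_1=1.5529, r_2=3.0000, r_3=1.9319, r_4=0.5774, r_5=0.5176, r_6=0.5774, r_7=0.5176 — all match ✓
Only this pose fits every beam.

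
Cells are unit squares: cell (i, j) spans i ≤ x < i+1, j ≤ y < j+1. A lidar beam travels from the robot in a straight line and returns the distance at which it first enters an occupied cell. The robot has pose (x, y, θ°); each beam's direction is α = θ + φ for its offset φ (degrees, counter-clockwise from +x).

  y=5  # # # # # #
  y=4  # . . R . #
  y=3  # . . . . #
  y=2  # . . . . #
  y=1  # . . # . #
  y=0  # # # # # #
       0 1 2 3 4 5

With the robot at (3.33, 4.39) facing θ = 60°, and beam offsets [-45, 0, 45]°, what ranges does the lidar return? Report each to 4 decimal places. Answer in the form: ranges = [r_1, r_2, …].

beam 1: φ=-45°, α=15°
  dir = (cos 15°, sin 15°) = (0.9659, 0.2588); from cell (3,4)
  next x-line at t=0.6936, next y-line at t=2.3569; Δt_x=1.0353, Δt_y=3.8637
    x: enter (4,4) at t=0.6936
    x: enter (5,4) at t=1.7289 ← occupied
  → r_1 = 1.7289
beam 2: φ=0°, α=60°
  dir = (cos 60°, sin 60°) = (0.5000, 0.8660); from cell (3,4)
  next x-line at t=1.3400, next y-line at t=0.7044; Δt_x=2.0000, Δt_y=1.1547
    y: enter (3,5) at t=0.7044 ← occupied
  → r_2 = 0.7044
beam 3: φ=45°, α=105°
  dir = (cos 105°, sin 105°) = (-0.2588, 0.9659); from cell (3,4)
  next x-line at t=1.2750, next y-line at t=0.6315; Δt_x=3.8637, Δt_y=1.0353
    y: enter (3,5) at t=0.6315 ← occupied
  → r_3 = 0.6315

ranges = [1.7289, 0.7044, 0.6315]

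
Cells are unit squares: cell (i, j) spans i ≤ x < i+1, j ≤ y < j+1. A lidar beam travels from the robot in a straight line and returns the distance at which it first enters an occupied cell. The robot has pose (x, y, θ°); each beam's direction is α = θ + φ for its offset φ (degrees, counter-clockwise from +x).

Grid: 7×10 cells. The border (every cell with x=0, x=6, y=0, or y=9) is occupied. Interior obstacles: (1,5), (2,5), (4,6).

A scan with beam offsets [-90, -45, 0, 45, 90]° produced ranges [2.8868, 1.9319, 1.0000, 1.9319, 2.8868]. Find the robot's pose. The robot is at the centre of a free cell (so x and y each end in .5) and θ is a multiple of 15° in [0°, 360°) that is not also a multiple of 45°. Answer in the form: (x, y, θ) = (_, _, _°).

(x, y, θ) = (3.5, 4.5, 120°)

Candidates: 37 free-cell centres × 16 headings = 592 poses. Raycast each; keep the one whose scan matches to 4 dp.
  (3.5, 2.5, 255°): beam 1 = 2.5882 ≠ 2.8868 ✗
  (3.5, 6.5, 105°): beam 1 = 0.5176 ≠ 2.8868 ✗
  (4.5, 7.5, 60°): beam 1 = 1.7321 ≠ 2.8868 ✗
  (1.5, 7.5, 150°): beam 1 = 1.7321 ≠ 2.8868 ✗
  (5.5, 3.5, 345°): beam 1 = 2.5882 ≠ 2.8868 ✗
  …
  (3.5, 4.5, 120°): r_1=2.8868, r_2=1.9319, r_3=1.0000, r_4=1.9319, r_5=2.8868 — all match ✓
No second candidate reproduces the full scan.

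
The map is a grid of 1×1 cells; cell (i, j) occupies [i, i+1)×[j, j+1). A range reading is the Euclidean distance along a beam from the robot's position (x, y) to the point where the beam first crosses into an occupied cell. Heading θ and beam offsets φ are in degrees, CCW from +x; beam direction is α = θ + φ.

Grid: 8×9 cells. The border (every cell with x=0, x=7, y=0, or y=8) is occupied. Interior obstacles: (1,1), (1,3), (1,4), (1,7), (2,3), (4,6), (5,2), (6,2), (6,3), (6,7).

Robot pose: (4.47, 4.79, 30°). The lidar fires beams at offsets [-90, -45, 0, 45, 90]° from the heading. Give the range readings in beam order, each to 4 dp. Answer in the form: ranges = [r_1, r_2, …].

beam 1: φ=-90°, α=300°
  direction (0.5000, -0.8660); cell (4,4); t to first gridline: x 1.0600, y 0.9122 (then +2.0000 / +1.1547)
    (4,3) via y @ 0.9122
    (5,3) via x @ 1.0600
    (5,2) via y @ 2.0669  # hit
  → r_1 = 2.0669
beam 2: φ=-45°, α=345°
  direction (0.9659, -0.2588); cell (4,4); t to first gridline: x 0.5487, y 3.0523 (then +1.0353 / +3.8637)
    (5,4) via x @ 0.5487
    (6,4) via x @ 1.5840
    (7,4) via x @ 2.6192  # hit
  → r_2 = 2.6192
beam 3: φ=0°, α=30°
  direction (0.8660, 0.5000); cell (4,4); t to first gridline: x 0.6120, y 0.4200 (then +1.1547 / +2.0000)
    (4,5) via y @ 0.4200
    (5,5) via x @ 0.6120
    (6,5) via x @ 1.7667
    (6,6) via y @ 2.4200
    (7,6) via x @ 2.9214  # hit
  → r_3 = 2.9214
beam 4: φ=45°, α=75°
  direction (0.2588, 0.9659); cell (4,4); t to first gridline: x 2.0478, y 0.2174 (then +3.8637 / +1.0353)
    (4,5) via y @ 0.2174
    (4,6) via y @ 1.2527  # hit
  → r_4 = 1.2527
beam 5: φ=90°, α=120°
  direction (-0.5000, 0.8660); cell (4,4); t to first gridline: x 0.9400, y 0.2425 (then +2.0000 / +1.1547)
    (4,5) via y @ 0.2425
    (3,5) via x @ 0.9400
    (3,6) via y @ 1.3972
    (3,7) via y @ 2.5519
    (2,7) via x @ 2.9400
    (2,8) via y @ 3.7066  # hit
  → r_5 = 3.7066

ranges = [2.0669, 2.6192, 2.9214, 1.2527, 3.7066]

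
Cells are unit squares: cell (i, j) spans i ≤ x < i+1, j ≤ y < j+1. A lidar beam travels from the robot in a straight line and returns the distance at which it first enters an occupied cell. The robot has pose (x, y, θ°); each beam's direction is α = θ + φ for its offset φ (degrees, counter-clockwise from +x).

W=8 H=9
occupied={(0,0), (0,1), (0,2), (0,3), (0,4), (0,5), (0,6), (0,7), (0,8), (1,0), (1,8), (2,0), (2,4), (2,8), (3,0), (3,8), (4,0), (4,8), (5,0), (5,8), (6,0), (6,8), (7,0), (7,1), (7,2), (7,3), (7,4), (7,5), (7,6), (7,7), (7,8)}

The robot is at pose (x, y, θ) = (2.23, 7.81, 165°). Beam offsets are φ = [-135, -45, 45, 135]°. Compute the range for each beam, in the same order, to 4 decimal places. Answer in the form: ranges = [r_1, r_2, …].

beam 1: φ=-135°, α=30°
  d=(0.8660,0.5000)  start (2,7)  tX=0.8891 tY=0.3800  stride 1/|dx|=1.1547 1/|dy|=2.0000
    cross y-line → (2,8), t=0.3800 (wall)
  → r_1 = 0.3800
beam 2: φ=-45°, α=120°
  d=(-0.5000,0.8660)  start (2,7)  tX=0.4600 tY=0.2194  stride 1/|dx|=2.0000 1/|dy|=1.1547
    cross y-line → (2,8), t=0.2194 (wall)
  → r_2 = 0.2194
beam 3: φ=45°, α=210°
  d=(-0.8660,-0.5000)  start (2,7)  tX=0.2656 tY=1.6200  stride 1/|dx|=1.1547 1/|dy|=2.0000
    cross x-line → (1,7), t=0.2656
    cross x-line → (0,7), t=1.4203 (wall)
  → r_3 = 1.4203
beam 4: φ=135°, α=300°
  d=(0.5000,-0.8660)  start (2,7)  tX=1.5400 tY=0.9353  stride 1/|dx|=2.0000 1/|dy|=1.1547
    cross y-line → (2,6), t=0.9353
    cross x-line → (3,6), t=1.5400
    cross y-line → (3,5), t=2.0900
    cross y-line → (3,4), t=3.2447
    cross x-line → (4,4), t=3.5400
    cross y-line → (4,3), t=4.3994
    cross x-line → (5,3), t=5.5400
    cross y-line → (5,2), t=5.5541
    cross y-line → (5,1), t=6.7088
    cross x-line → (6,1), t=7.5400
    cross y-line → (6,0), t=7.8635 (wall)
  → r_4 = 7.8635

ranges = [0.3800, 0.2194, 1.4203, 7.8635]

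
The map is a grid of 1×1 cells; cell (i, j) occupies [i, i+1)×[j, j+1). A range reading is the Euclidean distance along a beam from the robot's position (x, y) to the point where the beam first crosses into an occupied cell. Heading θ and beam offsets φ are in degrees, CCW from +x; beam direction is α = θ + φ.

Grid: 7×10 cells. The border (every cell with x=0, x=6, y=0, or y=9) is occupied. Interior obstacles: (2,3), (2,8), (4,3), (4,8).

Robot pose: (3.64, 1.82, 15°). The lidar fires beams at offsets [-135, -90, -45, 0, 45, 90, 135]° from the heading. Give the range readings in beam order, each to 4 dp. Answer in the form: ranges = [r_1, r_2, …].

ranges = [0.9469, 0.8489, 1.6400, 2.4433, 1.3625, 7.4333, 3.0484]

beam 1: φ=-135°, α=240°
  d=(-0.5000,-0.8660)  start (3,1)  tX=1.2800 tY=0.9469  stride 1/|dx|=2.0000 1/|dy|=1.1547
    cross y-line → (3,0), t=0.9469 (wall)
  → r_1 = 0.9469
beam 2: φ=-90°, α=285°
  d=(0.2588,-0.9659)  start (3,1)  tX=1.3909 tY=0.8489  stride 1/|dx|=3.8637 1/|dy|=1.0353
    cross y-line → (3,0), t=0.8489 (wall)
  → r_2 = 0.8489
beam 3: φ=-45°, α=330°
  d=(0.8660,-0.5000)  start (3,1)  tX=0.4157 tY=1.6400  stride 1/|dx|=1.1547 1/|dy|=2.0000
    cross x-line → (4,1), t=0.4157
    cross x-line → (5,1), t=1.5704
    cross y-line → (5,0), t=1.6400 (wall)
  → r_3 = 1.6400
beam 4: φ=0°, α=15°
  d=(0.9659,0.2588)  start (3,1)  tX=0.3727 tY=0.6955  stride 1/|dx|=1.0353 1/|dy|=3.8637
    cross x-line → (4,1), t=0.3727
    cross y-line → (4,2), t=0.6955
    cross x-line → (5,2), t=1.4080
    cross x-line → (6,2), t=2.4433 (wall)
  → r_4 = 2.4433
beam 5: φ=45°, α=60°
  d=(0.5000,0.8660)  start (3,1)  tX=0.7200 tY=0.2078  stride 1/|dx|=2.0000 1/|dy|=1.1547
    cross y-line → (3,2), t=0.2078
    cross x-line → (4,2), t=0.7200
    cross y-line → (4,3), t=1.3625 (wall)
  → r_5 = 1.3625
beam 6: φ=90°, α=105°
  d=(-0.2588,0.9659)  start (3,1)  tX=2.4728 tY=0.1863  stride 1/|dx|=3.8637 1/|dy|=1.0353
    cross y-line → (3,2), t=0.1863
    cross y-line → (3,3), t=1.2216
    cross y-line → (3,4), t=2.2569
    cross x-line → (2,4), t=2.4728
    cross y-line → (2,5), t=3.2922
    cross y-line → (2,6), t=4.3275
    cross y-line → (2,7), t=5.3627
    cross x-line → (1,7), t=6.3365
    cross y-line → (1,8), t=6.3980
    cross y-line → (1,9), t=7.4333 (wall)
  → r_6 = 7.4333
beam 7: φ=135°, α=150°
  d=(-0.8660,0.5000)  start (3,1)  tX=0.7390 tY=0.3600  stride 1/|dx|=1.1547 1/|dy|=2.0000
    cross y-line → (3,2), t=0.3600
    cross x-line → (2,2), t=0.7390
    cross x-line → (1,2), t=1.8937
    cross y-line → (1,3), t=2.3600
    cross x-line → (0,3), t=3.0484 (wall)
  → r_7 = 3.0484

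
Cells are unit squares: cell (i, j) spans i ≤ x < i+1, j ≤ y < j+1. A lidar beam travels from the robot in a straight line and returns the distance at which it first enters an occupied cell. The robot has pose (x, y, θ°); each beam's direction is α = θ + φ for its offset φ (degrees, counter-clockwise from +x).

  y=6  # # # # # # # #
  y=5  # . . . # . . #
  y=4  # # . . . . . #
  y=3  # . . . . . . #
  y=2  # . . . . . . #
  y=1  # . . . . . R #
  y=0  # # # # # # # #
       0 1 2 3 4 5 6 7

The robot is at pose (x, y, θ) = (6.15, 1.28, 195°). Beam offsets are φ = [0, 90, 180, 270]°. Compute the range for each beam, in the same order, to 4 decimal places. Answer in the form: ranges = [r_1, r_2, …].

ranges = [1.0818, 0.2899, 0.8800, 4.4433]

beam 1: φ=0°, α=195°
  cosα=-0.9659 sinα=-0.2588 | (6,1) | tMaxX 0.1553 tMaxY 1.0818 | tΔX 1.0353 tΔY 3.8637
    t=0.1553 [x] (5,1)
    t=1.0818 [y] (5,0) — stop
  → r_1 = 1.0818
beam 2: φ=90°, α=285°
  cosα=0.2588 sinα=-0.9659 | (6,1) | tMaxX 3.2841 tMaxY 0.2899 | tΔX 3.8637 tΔY 1.0353
    t=0.2899 [y] (6,0) — stop
  → r_2 = 0.2899
beam 3: φ=180°, α=15°
  cosα=0.9659 sinα=0.2588 | (6,1) | tMaxX 0.8800 tMaxY 2.7819 | tΔX 1.0353 tΔY 3.8637
    t=0.8800 [x] (7,1) — stop
  → r_3 = 0.8800
beam 4: φ=270°, α=105°
  cosα=-0.2588 sinα=0.9659 | (6,1) | tMaxX 0.5796 tMaxY 0.7454 | tΔX 3.8637 tΔY 1.0353
    t=0.5796 [x] (5,1)
    t=0.7454 [y] (5,2)
    t=1.7807 [y] (5,3)
    t=2.8160 [y] (5,4)
    t=3.8512 [y] (5,5)
    t=4.4433 [x] (4,5) — stop
  → r_4 = 4.4433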